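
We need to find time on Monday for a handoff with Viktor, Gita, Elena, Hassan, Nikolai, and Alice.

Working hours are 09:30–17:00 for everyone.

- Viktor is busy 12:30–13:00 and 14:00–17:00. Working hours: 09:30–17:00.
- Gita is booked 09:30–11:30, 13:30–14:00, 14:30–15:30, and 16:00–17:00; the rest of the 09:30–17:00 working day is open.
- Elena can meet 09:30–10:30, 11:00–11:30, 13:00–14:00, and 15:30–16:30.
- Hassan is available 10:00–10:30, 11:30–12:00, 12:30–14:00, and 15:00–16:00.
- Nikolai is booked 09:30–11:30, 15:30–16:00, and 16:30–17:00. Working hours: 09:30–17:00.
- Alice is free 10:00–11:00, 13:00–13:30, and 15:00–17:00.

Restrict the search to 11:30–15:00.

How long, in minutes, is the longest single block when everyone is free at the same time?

30 minutes

Viktor free within 09:30–17:00: 09:30–12:30, 13:00–14:00.
Gita free within 09:30–17:00: 11:30–13:30, 14:00–14:30, 15:30–16:00.
Nikolai free within 09:30–17:00: 11:30–15:30, 16:00–16:30.
Viktor ∩ Gita: 11:30–12:30, 13:00–13:30.
Viktor ∩ Gita ∩ Elena: 13:00–13:30.
Viktor ∩ Gita ∩ Elena ∩ Hassan: 13:00–13:30.
Viktor ∩ Gita ∩ Elena ∩ Hassan ∩ Nikolai: 13:00–13:30.
Viktor ∩ Gita ∩ Elena ∩ Hassan ∩ Nikolai ∩ Alice: 13:00–13:30.
Restricted to 11:30–15:00: 13:00–13:30.
Single common window of 30 minutes.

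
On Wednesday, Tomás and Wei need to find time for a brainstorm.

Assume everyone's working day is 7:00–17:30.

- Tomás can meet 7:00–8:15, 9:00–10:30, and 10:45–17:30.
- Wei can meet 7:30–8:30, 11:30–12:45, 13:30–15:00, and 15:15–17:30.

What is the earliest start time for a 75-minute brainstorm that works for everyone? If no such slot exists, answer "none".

11:30

Tomás ∩ Wei: 07:30–08:15, 11:30–12:45, 13:30–15:00, 15:15–17:30.
Windows ≥ 75 min: 11:30–12:45, 13:30–15:00, 15:15–17:30.
Earliest such window starts at 11:30.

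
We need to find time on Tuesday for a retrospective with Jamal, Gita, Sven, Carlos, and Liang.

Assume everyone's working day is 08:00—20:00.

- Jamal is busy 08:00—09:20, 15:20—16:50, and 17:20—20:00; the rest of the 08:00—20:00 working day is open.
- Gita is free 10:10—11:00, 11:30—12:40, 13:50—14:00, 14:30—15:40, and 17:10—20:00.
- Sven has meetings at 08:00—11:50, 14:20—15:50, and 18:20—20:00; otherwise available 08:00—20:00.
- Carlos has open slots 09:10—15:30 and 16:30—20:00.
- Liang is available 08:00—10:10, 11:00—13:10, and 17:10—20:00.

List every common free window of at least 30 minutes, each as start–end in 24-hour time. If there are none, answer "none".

11:50–12:40

Jamal free within 08:00–20:00: 09:20–15:20, 16:50–17:20.
Sven free within 08:00–20:00: 11:50–14:20, 15:50–18:20.
Jamal ∩ Gita: 10:10–11:00, 11:30–12:40, 13:50–14:00, 14:30–15:20, 17:10–17:20.
Jamal ∩ Gita ∩ Sven: 11:50–12:40, 13:50–14:00, 17:10–17:20.
Jamal ∩ Gita ∩ Sven ∩ Carlos: 11:50–12:40, 13:50–14:00, 17:10–17:20.
Jamal ∩ Gita ∩ Sven ∩ Carlos ∩ Liang: 11:50–12:40, 17:10–17:20.
Windows ≥ 30 min: 11:50–12:40.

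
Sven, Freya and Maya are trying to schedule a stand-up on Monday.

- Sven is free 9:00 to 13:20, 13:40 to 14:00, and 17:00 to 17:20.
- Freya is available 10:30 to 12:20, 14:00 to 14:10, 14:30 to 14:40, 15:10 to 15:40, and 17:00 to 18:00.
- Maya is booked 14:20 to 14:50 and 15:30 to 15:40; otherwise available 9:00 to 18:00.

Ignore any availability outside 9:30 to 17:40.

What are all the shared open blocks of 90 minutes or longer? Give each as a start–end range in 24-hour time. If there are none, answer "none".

Maya free within 09:00–18:00: 09:00–14:20, 14:50–15:30, 15:40–18:00.
Sven ∩ Freya: 10:30–12:20, 17:00–17:20.
Sven ∩ Freya ∩ Maya: 10:30–12:20, 17:00–17:20.
Restricted to 09:30–17:40: 10:30–12:20, 17:00–17:20.
Windows ≥ 90 min: 10:30–12:20.

10:30–12:20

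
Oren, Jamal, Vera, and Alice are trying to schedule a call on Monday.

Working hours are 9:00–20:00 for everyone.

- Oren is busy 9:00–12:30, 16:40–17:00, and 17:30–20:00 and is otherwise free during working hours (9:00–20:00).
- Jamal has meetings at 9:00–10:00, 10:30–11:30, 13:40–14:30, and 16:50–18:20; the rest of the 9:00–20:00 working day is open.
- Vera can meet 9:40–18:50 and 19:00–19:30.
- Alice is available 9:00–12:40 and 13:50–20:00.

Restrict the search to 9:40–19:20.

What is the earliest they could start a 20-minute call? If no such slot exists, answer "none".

Oren free within 09:00–20:00: 12:30–16:40, 17:00–17:30.
Jamal free within 09:00–20:00: 10:00–10:30, 11:30–13:40, 14:30–16:50, 18:20–20:00.
Oren ∩ Jamal: 12:30–13:40, 14:30–16:40.
Oren ∩ Jamal ∩ Vera: 12:30–13:40, 14:30–16:40.
Oren ∩ Jamal ∩ Vera ∩ Alice: 12:30–12:40, 14:30–16:40.
Restricted to 09:40–19:20: 12:30–12:40, 14:30–16:40.
Windows ≥ 20 min: 14:30–16:40.
Earliest such window starts at 14:30.

14:30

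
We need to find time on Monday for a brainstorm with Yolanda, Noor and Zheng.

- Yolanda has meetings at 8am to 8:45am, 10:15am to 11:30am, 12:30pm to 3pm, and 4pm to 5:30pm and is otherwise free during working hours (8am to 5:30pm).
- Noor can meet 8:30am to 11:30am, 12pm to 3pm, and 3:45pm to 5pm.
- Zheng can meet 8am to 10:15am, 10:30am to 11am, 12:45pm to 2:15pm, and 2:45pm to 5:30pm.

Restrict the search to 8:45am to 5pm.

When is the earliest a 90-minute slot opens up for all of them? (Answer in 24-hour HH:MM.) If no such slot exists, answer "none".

08:45

Yolanda free within 08:00–17:30: 08:45–10:15, 11:30–12:30, 15:00–16:00.
Yolanda ∩ Noor: 08:45–10:15, 12:00–12:30, 15:45–16:00.
Yolanda ∩ Noor ∩ Zheng: 08:45–10:15, 15:45–16:00.
Restricted to 08:45–17:00: 08:45–10:15, 15:45–16:00.
Windows ≥ 90 min: 08:45–10:15.
Earliest such window starts at 08:45.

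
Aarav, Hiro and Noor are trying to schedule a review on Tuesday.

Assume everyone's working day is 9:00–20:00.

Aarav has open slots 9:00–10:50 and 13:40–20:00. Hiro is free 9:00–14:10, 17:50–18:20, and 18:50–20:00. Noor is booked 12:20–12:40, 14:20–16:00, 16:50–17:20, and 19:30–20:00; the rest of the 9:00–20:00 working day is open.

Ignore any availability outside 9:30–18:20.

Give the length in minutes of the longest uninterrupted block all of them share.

Noor free within 09:00–20:00: 09:00–12:20, 12:40–14:20, 16:00–16:50, 17:20–19:30.
Aarav ∩ Hiro: 09:00–10:50, 13:40–14:10, 17:50–18:20, 18:50–20:00.
Aarav ∩ Hiro ∩ Noor: 09:00–10:50, 13:40–14:10, 17:50–18:20, 18:50–19:30.
Restricted to 09:30–18:20: 09:30–10:50, 13:40–14:10, 17:50–18:20.
Common window lengths: 80, 30, 30 min; longest is 80.

80 minutes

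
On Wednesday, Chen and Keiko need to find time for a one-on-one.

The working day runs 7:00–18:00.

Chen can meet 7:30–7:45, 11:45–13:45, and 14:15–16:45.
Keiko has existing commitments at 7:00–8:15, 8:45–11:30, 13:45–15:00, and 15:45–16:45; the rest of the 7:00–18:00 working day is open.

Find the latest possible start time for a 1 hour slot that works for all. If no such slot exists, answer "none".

12:45

Keiko free within 07:00–18:00: 08:15–08:45, 11:30–13:45, 15:00–15:45, 16:45–18:00.
Chen ∩ Keiko: 11:45–13:45, 15:00–15:45.
Windows ≥ 60 min: 11:45–13:45.
Latest start in the last window 11:45–13:45 is 13:45 − 60 min = 12:45.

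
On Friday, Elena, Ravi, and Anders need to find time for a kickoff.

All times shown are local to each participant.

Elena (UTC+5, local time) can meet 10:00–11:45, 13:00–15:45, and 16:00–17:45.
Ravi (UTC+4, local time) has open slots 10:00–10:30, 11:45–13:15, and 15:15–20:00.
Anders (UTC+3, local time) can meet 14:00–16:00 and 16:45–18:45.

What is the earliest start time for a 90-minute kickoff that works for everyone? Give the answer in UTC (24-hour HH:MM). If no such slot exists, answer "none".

Elena → UTC: 05:00–06:45, 08:00–10:45, 11:00–12:45.
Ravi → UTC: 06:00–06:30, 07:45–09:15, 11:15–16:00.
Anders → UTC: 11:00–13:00, 13:45–15:45.
Elena ∩ Ravi: 06:00–06:30, 08:00–09:15, 11:15–12:45.
Elena ∩ Ravi ∩ Anders: 11:15–12:45.
Windows ≥ 90 min: 11:15–12:45.
Earliest such window starts at 11:15.

11:15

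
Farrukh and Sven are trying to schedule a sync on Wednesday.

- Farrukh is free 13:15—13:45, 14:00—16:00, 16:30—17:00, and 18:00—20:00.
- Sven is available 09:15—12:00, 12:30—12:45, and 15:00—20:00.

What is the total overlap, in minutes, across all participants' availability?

Farrukh ∩ Sven: 15:00–16:00, 16:30–17:00, 18:00–20:00.
Total common minutes: 60 + 30 + 120 = 210.

210 minutes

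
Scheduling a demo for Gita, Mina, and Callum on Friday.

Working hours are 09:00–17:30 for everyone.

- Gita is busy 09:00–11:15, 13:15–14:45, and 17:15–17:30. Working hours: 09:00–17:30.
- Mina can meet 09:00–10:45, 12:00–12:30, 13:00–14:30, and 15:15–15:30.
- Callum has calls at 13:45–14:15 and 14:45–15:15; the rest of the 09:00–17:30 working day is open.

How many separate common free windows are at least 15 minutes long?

Gita free within 09:00–17:30: 11:15–13:15, 14:45–17:15.
Callum free within 09:00–17:30: 09:00–13:45, 14:15–14:45, 15:15–17:30.
Gita ∩ Mina: 12:00–12:30, 13:00–13:15, 15:15–15:30.
Gita ∩ Mina ∩ Callum: 12:00–12:30, 13:00–13:15, 15:15–15:30.
Windows ≥ 15 min: 12:00–12:30, 13:00–13:15, 15:15–15:30.
That's 3 windows.

3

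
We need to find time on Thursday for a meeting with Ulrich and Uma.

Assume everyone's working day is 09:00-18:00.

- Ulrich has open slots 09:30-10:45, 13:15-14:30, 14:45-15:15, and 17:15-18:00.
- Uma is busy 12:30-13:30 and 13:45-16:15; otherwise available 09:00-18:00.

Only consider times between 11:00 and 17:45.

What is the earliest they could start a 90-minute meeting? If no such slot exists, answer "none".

Uma free within 09:00–18:00: 09:00–12:30, 13:30–13:45, 16:15–18:00.
Ulrich ∩ Uma: 09:30–10:45, 13:30–13:45, 17:15–18:00.
Restricted to 11:00–17:45: 13:30–13:45, 17:15–17:45.
Windows ≥ 90 min: (none).

none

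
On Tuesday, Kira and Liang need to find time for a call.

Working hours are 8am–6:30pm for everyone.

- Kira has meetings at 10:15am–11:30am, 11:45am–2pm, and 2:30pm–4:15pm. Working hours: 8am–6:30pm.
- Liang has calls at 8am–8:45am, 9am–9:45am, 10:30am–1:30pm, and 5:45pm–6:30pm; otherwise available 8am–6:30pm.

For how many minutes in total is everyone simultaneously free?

165 minutes

Kira free within 08:00–18:30: 08:00–10:15, 11:30–11:45, 14:00–14:30, 16:15–18:30.
Liang free within 08:00–18:30: 08:45–09:00, 09:45–10:30, 13:30–17:45.
Kira ∩ Liang: 08:45–09:00, 09:45–10:15, 14:00–14:30, 16:15–17:45.
Total common minutes: 15 + 30 + 30 + 90 = 165.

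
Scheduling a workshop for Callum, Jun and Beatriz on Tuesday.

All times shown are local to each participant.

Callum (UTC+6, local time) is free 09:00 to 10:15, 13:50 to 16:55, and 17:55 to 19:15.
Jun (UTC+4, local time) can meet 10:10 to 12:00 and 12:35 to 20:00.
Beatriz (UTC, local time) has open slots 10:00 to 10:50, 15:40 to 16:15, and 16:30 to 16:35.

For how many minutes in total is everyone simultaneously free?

50 minutes

Callum → UTC: 03:00–04:15, 07:50–10:55, 11:55–13:15.
Jun → UTC: 06:10–08:00, 08:35–16:00.
Beatriz → UTC: 10:00–10:50, 15:40–16:15, 16:30–16:35.
Callum ∩ Jun: 07:50–08:00, 08:35–10:55, 11:55–13:15.
Callum ∩ Jun ∩ Beatriz: 10:00–10:50.
Total common minutes: 50.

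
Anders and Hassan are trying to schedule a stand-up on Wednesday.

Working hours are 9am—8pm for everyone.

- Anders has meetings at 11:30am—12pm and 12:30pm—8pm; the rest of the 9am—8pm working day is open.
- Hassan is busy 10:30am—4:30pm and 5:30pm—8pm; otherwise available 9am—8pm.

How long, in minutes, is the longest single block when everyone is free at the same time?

Anders free within 09:00–20:00: 09:00–11:30, 12:00–12:30.
Hassan free within 09:00–20:00: 09:00–10:30, 16:30–17:30.
Anders ∩ Hassan: 09:00–10:30.
Single common window of 90 minutes.

90 minutes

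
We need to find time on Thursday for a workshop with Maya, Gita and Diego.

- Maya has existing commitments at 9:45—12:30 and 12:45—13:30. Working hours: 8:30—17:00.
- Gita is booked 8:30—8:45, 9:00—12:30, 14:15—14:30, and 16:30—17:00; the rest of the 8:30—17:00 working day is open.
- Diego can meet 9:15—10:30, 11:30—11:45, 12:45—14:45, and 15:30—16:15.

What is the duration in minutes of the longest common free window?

45 minutes

Maya free within 08:30–17:00: 08:30–09:45, 12:30–12:45, 13:30–17:00.
Gita free within 08:30–17:00: 08:45–09:00, 12:30–14:15, 14:30–16:30.
Maya ∩ Gita: 08:45–09:00, 12:30–12:45, 13:30–14:15, 14:30–16:30.
Maya ∩ Gita ∩ Diego: 13:30–14:15, 14:30–14:45, 15:30–16:15.
Common window lengths: 45, 15, 45 min; longest is 45.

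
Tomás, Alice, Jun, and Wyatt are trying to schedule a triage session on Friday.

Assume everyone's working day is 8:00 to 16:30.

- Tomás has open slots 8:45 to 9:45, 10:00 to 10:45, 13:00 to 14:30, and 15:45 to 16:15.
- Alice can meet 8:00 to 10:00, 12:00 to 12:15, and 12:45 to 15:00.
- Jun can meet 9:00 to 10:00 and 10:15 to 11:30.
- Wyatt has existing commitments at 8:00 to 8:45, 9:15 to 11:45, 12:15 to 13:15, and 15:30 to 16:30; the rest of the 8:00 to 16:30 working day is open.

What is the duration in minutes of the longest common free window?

15 minutes

Wyatt free within 08:00–16:30: 08:45–09:15, 11:45–12:15, 13:15–15:30.
Tomás ∩ Alice: 08:45–09:45, 13:00–14:30.
Tomás ∩ Alice ∩ Jun: 09:00–09:45.
Tomás ∩ Alice ∩ Jun ∩ Wyatt: 09:00–09:15.
Single common window of 15 minutes.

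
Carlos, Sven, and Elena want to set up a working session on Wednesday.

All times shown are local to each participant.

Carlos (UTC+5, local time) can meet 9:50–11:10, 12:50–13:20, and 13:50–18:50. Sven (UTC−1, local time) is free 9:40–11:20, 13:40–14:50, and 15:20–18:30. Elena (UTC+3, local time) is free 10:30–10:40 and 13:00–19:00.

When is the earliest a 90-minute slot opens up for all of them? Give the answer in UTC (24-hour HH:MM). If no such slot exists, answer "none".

10:40

Carlos → UTC: 04:50–06:10, 07:50–08:20, 08:50–13:50.
Sven → UTC: 10:40–12:20, 14:40–15:50, 16:20–19:30.
Elena → UTC: 07:30–07:40, 10:00–16:00.
Carlos ∩ Sven: 10:40–12:20.
Carlos ∩ Sven ∩ Elena: 10:40–12:20.
Windows ≥ 90 min: 10:40–12:20.
Earliest such window starts at 10:40.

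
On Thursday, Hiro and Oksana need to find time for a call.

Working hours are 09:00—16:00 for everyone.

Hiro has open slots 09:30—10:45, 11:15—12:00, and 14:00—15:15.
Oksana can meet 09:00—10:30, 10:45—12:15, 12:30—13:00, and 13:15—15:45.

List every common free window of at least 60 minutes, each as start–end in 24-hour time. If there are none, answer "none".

Hiro ∩ Oksana: 09:30–10:30, 11:15–12:00, 14:00–15:15.
Windows ≥ 60 min: 09:30–10:30, 14:00–15:15.

09:30–10:30, 14:00–15:15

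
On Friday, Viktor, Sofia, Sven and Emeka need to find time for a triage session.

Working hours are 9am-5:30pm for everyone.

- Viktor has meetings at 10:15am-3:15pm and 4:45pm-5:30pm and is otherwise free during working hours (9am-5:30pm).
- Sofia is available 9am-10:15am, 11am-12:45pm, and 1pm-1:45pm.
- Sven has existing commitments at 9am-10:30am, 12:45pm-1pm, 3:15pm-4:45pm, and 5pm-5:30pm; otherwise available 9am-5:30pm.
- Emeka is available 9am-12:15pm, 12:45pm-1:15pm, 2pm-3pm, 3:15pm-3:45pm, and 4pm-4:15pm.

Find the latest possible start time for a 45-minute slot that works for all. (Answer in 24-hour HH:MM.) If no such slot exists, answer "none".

Viktor free within 09:00–17:30: 09:00–10:15, 15:15–16:45.
Sven free within 09:00–17:30: 10:30–12:45, 13:00–15:15, 16:45–17:00.
Viktor ∩ Sofia: 09:00–10:15.
Viktor ∩ Sofia ∩ Sven: (none).
Viktor ∩ Sofia ∩ Sven ∩ Emeka: (none).
Windows ≥ 45 min: (none).

none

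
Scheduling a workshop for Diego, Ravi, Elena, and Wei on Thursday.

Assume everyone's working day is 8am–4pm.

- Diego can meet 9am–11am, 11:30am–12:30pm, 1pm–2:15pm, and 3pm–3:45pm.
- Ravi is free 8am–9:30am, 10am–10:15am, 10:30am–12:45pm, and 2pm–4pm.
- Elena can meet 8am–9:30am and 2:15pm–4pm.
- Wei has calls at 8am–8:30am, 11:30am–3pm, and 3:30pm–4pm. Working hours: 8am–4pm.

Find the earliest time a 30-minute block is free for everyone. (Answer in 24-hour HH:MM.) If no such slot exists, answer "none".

09:00

Wei free within 08:00–16:00: 08:30–11:30, 15:00–15:30.
Diego ∩ Ravi: 09:00–09:30, 10:00–10:15, 10:30–11:00, 11:30–12:30, 14:00–14:15, 15:00–15:45.
Diego ∩ Ravi ∩ Elena: 09:00–09:30, 15:00–15:45.
Diego ∩ Ravi ∩ Elena ∩ Wei: 09:00–09:30, 15:00–15:30.
Windows ≥ 30 min: 09:00–09:30, 15:00–15:30.
Earliest such window starts at 09:00.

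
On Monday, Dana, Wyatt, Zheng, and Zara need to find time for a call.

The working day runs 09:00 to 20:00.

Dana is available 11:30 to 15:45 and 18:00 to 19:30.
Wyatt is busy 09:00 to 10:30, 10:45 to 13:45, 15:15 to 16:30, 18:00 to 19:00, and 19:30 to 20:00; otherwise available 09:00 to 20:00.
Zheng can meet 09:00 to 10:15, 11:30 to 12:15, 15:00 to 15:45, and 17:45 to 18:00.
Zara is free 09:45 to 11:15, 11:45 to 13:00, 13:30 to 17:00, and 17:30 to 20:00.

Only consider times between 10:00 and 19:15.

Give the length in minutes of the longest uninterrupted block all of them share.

15 minutes

Wyatt free within 09:00–20:00: 10:30–10:45, 13:45–15:15, 16:30–18:00, 19:00–19:30.
Dana ∩ Wyatt: 13:45–15:15, 19:00–19:30.
Dana ∩ Wyatt ∩ Zheng: 15:00–15:15.
Dana ∩ Wyatt ∩ Zheng ∩ Zara: 15:00–15:15.
Restricted to 10:00–19:15: 15:00–15:15.
Single common window of 15 minutes.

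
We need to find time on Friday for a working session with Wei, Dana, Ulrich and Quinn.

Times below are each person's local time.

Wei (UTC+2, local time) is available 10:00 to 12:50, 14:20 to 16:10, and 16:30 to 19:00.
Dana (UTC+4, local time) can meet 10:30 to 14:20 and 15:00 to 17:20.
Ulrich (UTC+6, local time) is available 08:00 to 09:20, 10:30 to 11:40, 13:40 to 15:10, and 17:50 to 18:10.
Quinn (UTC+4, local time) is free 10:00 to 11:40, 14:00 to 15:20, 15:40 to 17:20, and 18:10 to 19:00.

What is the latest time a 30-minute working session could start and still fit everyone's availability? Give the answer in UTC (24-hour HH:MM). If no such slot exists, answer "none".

Wei → UTC: 08:00–10:50, 12:20–14:10, 14:30–17:00.
Dana → UTC: 06:30–10:20, 11:00–13:20.
Ulrich → UTC: 02:00–03:20, 04:30–05:40, 07:40–09:10, 11:50–12:10.
Quinn → UTC: 06:00–07:40, 10:00–11:20, 11:40–13:20, 14:10–15:00.
Wei ∩ Dana: 08:00–10:20, 12:20–13:20.
Wei ∩ Dana ∩ Ulrich: 08:00–09:10.
Wei ∩ Dana ∩ Ulrich ∩ Quinn: (none).
Windows ≥ 30 min: (none).

none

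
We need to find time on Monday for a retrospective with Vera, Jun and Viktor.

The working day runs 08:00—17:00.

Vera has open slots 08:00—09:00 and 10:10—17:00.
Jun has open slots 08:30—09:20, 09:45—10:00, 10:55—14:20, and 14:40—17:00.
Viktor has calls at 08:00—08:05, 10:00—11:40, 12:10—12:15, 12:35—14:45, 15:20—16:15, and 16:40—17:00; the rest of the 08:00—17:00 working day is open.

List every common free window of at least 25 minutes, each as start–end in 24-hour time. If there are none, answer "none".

Viktor free within 08:00–17:00: 08:05–10:00, 11:40–12:10, 12:15–12:35, 14:45–15:20, 16:15–16:40.
Vera ∩ Jun: 08:30–09:00, 10:55–14:20, 14:40–17:00.
Vera ∩ Jun ∩ Viktor: 08:30–09:00, 11:40–12:10, 12:15–12:35, 14:45–15:20, 16:15–16:40.
Windows ≥ 25 min: 08:30–09:00, 11:40–12:10, 14:45–15:20, 16:15–16:40.

08:30–09:00, 11:40–12:10, 14:45–15:20, 16:15–16:40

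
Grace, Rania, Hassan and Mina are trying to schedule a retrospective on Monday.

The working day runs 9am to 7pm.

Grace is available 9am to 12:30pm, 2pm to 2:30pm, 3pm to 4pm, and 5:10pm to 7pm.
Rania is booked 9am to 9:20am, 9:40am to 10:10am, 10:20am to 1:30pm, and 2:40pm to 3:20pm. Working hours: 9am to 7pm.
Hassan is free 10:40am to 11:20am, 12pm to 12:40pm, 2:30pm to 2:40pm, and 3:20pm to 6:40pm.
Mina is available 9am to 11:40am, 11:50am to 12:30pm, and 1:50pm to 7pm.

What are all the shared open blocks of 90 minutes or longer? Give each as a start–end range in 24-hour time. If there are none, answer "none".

17:10–18:40

Rania free within 09:00–19:00: 09:20–09:40, 10:10–10:20, 13:30–14:40, 15:20–19:00.
Grace ∩ Rania: 09:20–09:40, 10:10–10:20, 14:00–14:30, 15:20–16:00, 17:10–19:00.
Grace ∩ Rania ∩ Hassan: 15:20–16:00, 17:10–18:40.
Grace ∩ Rania ∩ Hassan ∩ Mina: 15:20–16:00, 17:10–18:40.
Windows ≥ 90 min: 17:10–18:40.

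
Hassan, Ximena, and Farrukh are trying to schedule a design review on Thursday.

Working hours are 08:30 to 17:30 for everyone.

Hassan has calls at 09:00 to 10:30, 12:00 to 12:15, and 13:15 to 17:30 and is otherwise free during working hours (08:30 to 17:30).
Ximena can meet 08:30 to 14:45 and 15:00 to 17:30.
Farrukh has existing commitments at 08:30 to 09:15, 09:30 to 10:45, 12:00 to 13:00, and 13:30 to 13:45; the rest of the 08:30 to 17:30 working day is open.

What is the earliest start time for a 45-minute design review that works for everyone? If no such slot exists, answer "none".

Hassan free within 08:30–17:30: 08:30–09:00, 10:30–12:00, 12:15–13:15.
Farrukh free within 08:30–17:30: 09:15–09:30, 10:45–12:00, 13:00–13:30, 13:45–17:30.
Hassan ∩ Ximena: 08:30–09:00, 10:30–12:00, 12:15–13:15.
Hassan ∩ Ximena ∩ Farrukh: 10:45–12:00, 13:00–13:15.
Windows ≥ 45 min: 10:45–12:00.
Earliest such window starts at 10:45.

10:45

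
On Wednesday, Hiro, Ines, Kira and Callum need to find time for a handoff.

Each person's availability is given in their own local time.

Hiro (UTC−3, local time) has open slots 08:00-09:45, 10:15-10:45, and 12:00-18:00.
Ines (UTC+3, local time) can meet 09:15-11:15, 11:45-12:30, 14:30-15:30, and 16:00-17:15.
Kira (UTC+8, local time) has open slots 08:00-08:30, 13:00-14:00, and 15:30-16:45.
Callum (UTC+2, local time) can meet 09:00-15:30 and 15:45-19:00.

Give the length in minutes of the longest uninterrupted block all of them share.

0 minutes

Hiro → UTC: 11:00–12:45, 13:15–13:45, 15:00–21:00.
Ines → UTC: 06:15–08:15, 08:45–09:30, 11:30–12:30, 13:00–14:15.
Kira → UTC: 00:00–00:30, 05:00–06:00, 07:30–08:45.
Callum → UTC: 07:00–13:30, 13:45–17:00.
Hiro ∩ Ines: 11:30–12:30, 13:15–13:45.
Hiro ∩ Ines ∩ Kira: (none).
Hiro ∩ Ines ∩ Kira ∩ Callum: (none).
No common window.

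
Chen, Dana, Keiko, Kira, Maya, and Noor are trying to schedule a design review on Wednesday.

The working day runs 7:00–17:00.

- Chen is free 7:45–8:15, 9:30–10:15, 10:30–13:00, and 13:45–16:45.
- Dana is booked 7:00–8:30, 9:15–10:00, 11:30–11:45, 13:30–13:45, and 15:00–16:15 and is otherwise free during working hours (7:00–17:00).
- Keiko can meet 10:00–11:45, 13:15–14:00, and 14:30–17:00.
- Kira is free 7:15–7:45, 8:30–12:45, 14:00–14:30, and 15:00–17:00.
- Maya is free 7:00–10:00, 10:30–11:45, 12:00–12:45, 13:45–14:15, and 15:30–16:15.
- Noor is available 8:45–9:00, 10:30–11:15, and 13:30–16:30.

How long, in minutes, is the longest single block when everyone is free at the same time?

45 minutes

Dana free within 07:00–17:00: 08:30–09:15, 10:00–11:30, 11:45–13:30, 13:45–15:00, 16:15–17:00.
Chen ∩ Dana: 10:00–10:15, 10:30–11:30, 11:45–13:00, 13:45–15:00, 16:15–16:45.
Chen ∩ Dana ∩ Keiko: 10:00–10:15, 10:30–11:30, 13:45–14:00, 14:30–15:00, 16:15–16:45.
Chen ∩ Dana ∩ Keiko ∩ Kira: 10:00–10:15, 10:30–11:30, 16:15–16:45.
Chen ∩ Dana ∩ Keiko ∩ Kira ∩ Maya: 10:30–11:30.
Chen ∩ Dana ∩ Keiko ∩ Kira ∩ Maya ∩ Noor: 10:30–11:15.
Single common window of 45 minutes.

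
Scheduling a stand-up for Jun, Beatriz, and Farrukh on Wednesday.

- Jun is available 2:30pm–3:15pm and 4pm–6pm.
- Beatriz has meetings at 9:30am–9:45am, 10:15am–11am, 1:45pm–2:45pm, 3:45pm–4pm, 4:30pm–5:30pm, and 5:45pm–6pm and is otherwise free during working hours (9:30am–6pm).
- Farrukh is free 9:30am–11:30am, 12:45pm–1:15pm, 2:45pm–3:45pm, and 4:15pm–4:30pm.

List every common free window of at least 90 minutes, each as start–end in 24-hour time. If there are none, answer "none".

none

Beatriz free within 09:30–18:00: 09:45–10:15, 11:00–13:45, 14:45–15:45, 16:00–16:30, 17:30–17:45.
Jun ∩ Beatriz: 14:45–15:15, 16:00–16:30, 17:30–17:45.
Jun ∩ Beatriz ∩ Farrukh: 14:45–15:15, 16:15–16:30.
Windows ≥ 90 min: (none).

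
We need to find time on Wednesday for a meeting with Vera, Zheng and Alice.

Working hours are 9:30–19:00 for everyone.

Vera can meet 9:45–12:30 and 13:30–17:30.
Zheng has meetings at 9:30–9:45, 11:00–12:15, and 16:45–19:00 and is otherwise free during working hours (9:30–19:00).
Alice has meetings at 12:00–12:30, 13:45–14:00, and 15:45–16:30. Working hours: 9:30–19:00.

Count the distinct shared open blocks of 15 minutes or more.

4

Zheng free within 09:30–19:00: 09:45–11:00, 12:15–16:45.
Alice free within 09:30–19:00: 09:30–12:00, 12:30–13:45, 14:00–15:45, 16:30–19:00.
Vera ∩ Zheng: 09:45–11:00, 12:15–12:30, 13:30–16:45.
Vera ∩ Zheng ∩ Alice: 09:45–11:00, 13:30–13:45, 14:00–15:45, 16:30–16:45.
Windows ≥ 15 min: 09:45–11:00, 13:30–13:45, 14:00–15:45, 16:30–16:45.
That's 4 windows.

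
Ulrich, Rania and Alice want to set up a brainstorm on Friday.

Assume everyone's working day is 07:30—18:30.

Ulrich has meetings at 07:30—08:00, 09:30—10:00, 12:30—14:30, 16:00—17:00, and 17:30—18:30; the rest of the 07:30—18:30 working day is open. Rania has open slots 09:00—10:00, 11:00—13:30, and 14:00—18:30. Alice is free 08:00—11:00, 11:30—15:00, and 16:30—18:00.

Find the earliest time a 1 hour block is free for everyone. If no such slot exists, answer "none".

11:30

Ulrich free within 07:30–18:30: 08:00–09:30, 10:00–12:30, 14:30–16:00, 17:00–17:30.
Ulrich ∩ Rania: 09:00–09:30, 11:00–12:30, 14:30–16:00, 17:00–17:30.
Ulrich ∩ Rania ∩ Alice: 09:00–09:30, 11:30–12:30, 14:30–15:00, 17:00–17:30.
Windows ≥ 60 min: 11:30–12:30.
Earliest such window starts at 11:30.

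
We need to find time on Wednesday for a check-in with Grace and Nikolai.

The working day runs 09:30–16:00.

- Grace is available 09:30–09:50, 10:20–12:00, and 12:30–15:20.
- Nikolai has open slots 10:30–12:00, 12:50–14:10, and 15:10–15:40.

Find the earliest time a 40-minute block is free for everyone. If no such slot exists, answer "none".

10:30

Grace ∩ Nikolai: 10:30–12:00, 12:50–14:10, 15:10–15:20.
Windows ≥ 40 min: 10:30–12:00, 12:50–14:10.
Earliest such window starts at 10:30.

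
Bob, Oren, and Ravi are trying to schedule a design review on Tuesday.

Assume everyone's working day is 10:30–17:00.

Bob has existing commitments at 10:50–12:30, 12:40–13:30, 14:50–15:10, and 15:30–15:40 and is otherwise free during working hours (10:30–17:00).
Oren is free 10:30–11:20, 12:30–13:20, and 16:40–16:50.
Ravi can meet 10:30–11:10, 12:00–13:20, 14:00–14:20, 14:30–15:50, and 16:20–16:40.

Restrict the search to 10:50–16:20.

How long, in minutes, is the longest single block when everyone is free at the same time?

Bob free within 10:30–17:00: 10:30–10:50, 12:30–12:40, 13:30–14:50, 15:10–15:30, 15:40–17:00.
Bob ∩ Oren: 10:30–10:50, 12:30–12:40, 16:40–16:50.
Bob ∩ Oren ∩ Ravi: 10:30–10:50, 12:30–12:40.
Restricted to 10:50–16:20: 12:30–12:40.
Single common window of 10 minutes.

10 minutes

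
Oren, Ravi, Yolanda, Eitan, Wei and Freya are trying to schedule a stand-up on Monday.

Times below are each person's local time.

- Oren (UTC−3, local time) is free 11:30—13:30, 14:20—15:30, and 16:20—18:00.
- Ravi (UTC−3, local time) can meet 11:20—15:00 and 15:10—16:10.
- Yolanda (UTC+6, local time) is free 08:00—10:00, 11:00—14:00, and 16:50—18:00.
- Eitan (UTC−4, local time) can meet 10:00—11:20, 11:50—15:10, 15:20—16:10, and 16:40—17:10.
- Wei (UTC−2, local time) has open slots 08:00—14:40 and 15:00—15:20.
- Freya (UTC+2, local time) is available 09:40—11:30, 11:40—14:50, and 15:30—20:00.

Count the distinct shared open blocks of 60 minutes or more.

Oren → UTC: 14:30–16:30, 17:20–18:30, 19:20–21:00.
Ravi → UTC: 14:20–18:00, 18:10–19:10.
Yolanda → UTC: 02:00–04:00, 05:00–08:00, 10:50–12:00.
Eitan → UTC: 14:00–15:20, 15:50–19:10, 19:20–20:10, 20:40–21:10.
Wei → UTC: 10:00–16:40, 17:00–17:20.
Freya → UTC: 07:40–09:30, 09:40–12:50, 13:30–18:00.
Oren ∩ Ravi: 14:30–16:30, 17:20–18:00, 18:10–18:30.
Oren ∩ Ravi ∩ Yolanda: (none).
Oren ∩ Ravi ∩ Yolanda ∩ Eitan: (none).
Oren ∩ Ravi ∩ Yolanda ∩ Eitan ∩ Wei: (none).
Oren ∩ Ravi ∩ Yolanda ∩ Eitan ∩ Wei ∩ Freya: (none).
Windows ≥ 60 min: (none).
That's 0 windows.

0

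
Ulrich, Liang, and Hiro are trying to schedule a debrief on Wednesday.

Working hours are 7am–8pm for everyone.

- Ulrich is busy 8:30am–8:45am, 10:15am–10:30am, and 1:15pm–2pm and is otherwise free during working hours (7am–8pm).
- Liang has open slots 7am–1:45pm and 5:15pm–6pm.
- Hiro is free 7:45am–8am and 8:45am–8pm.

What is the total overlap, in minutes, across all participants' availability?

315 minutes

Ulrich free within 07:00–20:00: 07:00–08:30, 08:45–10:15, 10:30–13:15, 14:00–20:00.
Ulrich ∩ Liang: 07:00–08:30, 08:45–10:15, 10:30–13:15, 17:15–18:00.
Ulrich ∩ Liang ∩ Hiro: 07:45–08:00, 08:45–10:15, 10:30–13:15, 17:15–18:00.
Total common minutes: 15 + 90 + 165 + 45 = 315.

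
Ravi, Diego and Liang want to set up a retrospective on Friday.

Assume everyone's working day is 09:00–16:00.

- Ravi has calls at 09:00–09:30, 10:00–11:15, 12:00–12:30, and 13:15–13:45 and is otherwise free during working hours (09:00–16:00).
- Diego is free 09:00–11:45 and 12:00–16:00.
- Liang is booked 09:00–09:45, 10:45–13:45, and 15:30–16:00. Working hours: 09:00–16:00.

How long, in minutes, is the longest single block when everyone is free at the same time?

105 minutes

Ravi free within 09:00–16:00: 09:30–10:00, 11:15–12:00, 12:30–13:15, 13:45–16:00.
Liang free within 09:00–16:00: 09:45–10:45, 13:45–15:30.
Ravi ∩ Diego: 09:30–10:00, 11:15–11:45, 12:30–13:15, 13:45–16:00.
Ravi ∩ Diego ∩ Liang: 09:45–10:00, 13:45–15:30.
Common window lengths: 15, 105 min; longest is 105.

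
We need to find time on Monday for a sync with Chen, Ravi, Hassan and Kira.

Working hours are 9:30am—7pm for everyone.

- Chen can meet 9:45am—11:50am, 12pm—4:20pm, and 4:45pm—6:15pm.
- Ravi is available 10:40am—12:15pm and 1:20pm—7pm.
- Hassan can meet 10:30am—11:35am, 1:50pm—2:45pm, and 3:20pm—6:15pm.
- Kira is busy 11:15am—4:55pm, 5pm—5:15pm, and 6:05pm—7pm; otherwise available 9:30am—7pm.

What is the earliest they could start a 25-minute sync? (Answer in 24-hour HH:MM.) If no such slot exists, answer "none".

10:40

Kira free within 09:30–19:00: 09:30–11:15, 16:55–17:00, 17:15–18:05.
Chen ∩ Ravi: 10:40–11:50, 12:00–12:15, 13:20–16:20, 16:45–18:15.
Chen ∩ Ravi ∩ Hassan: 10:40–11:35, 13:50–14:45, 15:20–16:20, 16:45–18:15.
Chen ∩ Ravi ∩ Hassan ∩ Kira: 10:40–11:15, 16:55–17:00, 17:15–18:05.
Windows ≥ 25 min: 10:40–11:15, 17:15–18:05.
Earliest such window starts at 10:40.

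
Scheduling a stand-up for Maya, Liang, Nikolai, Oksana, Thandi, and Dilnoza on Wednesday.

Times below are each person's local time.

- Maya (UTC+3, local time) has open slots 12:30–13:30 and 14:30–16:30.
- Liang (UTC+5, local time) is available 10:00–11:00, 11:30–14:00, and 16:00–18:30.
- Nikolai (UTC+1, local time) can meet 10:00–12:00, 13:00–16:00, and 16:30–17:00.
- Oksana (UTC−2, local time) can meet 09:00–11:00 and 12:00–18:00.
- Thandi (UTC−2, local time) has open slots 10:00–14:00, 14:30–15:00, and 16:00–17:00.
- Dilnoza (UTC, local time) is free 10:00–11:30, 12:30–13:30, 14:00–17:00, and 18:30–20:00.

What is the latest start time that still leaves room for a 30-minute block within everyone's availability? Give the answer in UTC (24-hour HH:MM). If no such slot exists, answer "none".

Maya → UTC: 09:30–10:30, 11:30–13:30.
Liang → UTC: 05:00–06:00, 06:30–09:00, 11:00–13:30.
Nikolai → UTC: 09:00–11:00, 12:00–15:00, 15:30–16:00.
Oksana → UTC: 11:00–13:00, 14:00–20:00.
Thandi → UTC: 12:00–16:00, 16:30–17:00, 18:00–19:00.
Dilnoza → UTC: 10:00–11:30, 12:30–13:30, 14:00–17:00, 18:30–20:00.
Maya ∩ Liang: 11:30–13:30.
Maya ∩ Liang ∩ Nikolai: 12:00–13:30.
Maya ∩ Liang ∩ Nikolai ∩ Oksana: 12:00–13:00.
Maya ∩ Liang ∩ Nikolai ∩ Oksana ∩ Thandi: 12:00–13:00.
Maya ∩ Liang ∩ Nikolai ∩ Oksana ∩ Thandi ∩ Dilnoza: 12:30–13:00.
Windows ≥ 30 min: 12:30–13:00.
Latest start in the last window 12:30–13:00 is 13:00 − 30 min = 12:30.

12:30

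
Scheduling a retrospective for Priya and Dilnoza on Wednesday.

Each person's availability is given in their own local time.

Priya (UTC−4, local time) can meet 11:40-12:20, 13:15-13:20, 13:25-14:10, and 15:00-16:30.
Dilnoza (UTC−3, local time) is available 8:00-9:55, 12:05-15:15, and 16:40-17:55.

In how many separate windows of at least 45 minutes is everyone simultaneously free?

2

Priya → UTC: 15:40–16:20, 17:15–17:20, 17:25–18:10, 19:00–20:30.
Dilnoza → UTC: 11:00–12:55, 15:05–18:15, 19:40–20:55.
Priya ∩ Dilnoza: 15:40–16:20, 17:15–17:20, 17:25–18:10, 19:40–20:30.
Windows ≥ 45 min: 17:25–18:10, 19:40–20:30.
That's 2 windows.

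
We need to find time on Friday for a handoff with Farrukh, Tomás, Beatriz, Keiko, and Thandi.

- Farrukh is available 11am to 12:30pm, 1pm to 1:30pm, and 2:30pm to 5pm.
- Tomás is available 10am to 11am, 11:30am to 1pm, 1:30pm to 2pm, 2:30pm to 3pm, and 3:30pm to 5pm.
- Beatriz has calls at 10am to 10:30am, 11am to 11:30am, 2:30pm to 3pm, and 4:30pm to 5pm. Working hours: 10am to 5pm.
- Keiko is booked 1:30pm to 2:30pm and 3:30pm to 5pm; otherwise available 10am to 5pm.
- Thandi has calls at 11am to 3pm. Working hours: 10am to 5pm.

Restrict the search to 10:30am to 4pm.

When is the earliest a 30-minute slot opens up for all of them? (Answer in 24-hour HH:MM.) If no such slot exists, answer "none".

Beatriz free within 10:00–17:00: 10:30–11:00, 11:30–14:30, 15:00–16:30.
Keiko free within 10:00–17:00: 10:00–13:30, 14:30–15:30.
Thandi free within 10:00–17:00: 10:00–11:00, 15:00–17:00.
Farrukh ∩ Tomás: 11:30–12:30, 14:30–15:00, 15:30–17:00.
Farrukh ∩ Tomás ∩ Beatriz: 11:30–12:30, 15:30–16:30.
Farrukh ∩ Tomás ∩ Beatriz ∩ Keiko: 11:30–12:30.
Farrukh ∩ Tomás ∩ Beatriz ∩ Keiko ∩ Thandi: (none).
Restricted to 10:30–16:00: (none).
Windows ≥ 30 min: (none).

none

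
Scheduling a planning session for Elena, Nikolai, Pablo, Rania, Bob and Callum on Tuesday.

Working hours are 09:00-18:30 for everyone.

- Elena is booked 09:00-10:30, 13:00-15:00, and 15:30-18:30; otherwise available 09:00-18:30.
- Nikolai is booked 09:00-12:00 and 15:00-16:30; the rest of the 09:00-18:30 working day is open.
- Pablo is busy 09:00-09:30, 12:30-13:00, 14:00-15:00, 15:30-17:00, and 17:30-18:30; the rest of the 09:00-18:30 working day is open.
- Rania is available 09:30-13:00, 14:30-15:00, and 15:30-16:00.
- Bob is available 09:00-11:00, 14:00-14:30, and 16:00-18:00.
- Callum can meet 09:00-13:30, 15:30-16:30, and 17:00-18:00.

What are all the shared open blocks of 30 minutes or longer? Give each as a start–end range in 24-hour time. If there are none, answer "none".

Elena free within 09:00–18:30: 10:30–13:00, 15:00–15:30.
Nikolai free within 09:00–18:30: 12:00–15:00, 16:30–18:30.
Pablo free within 09:00–18:30: 09:30–12:30, 13:00–14:00, 15:00–15:30, 17:00–17:30.
Elena ∩ Nikolai: 12:00–13:00.
Elena ∩ Nikolai ∩ Pablo: 12:00–12:30.
Elena ∩ Nikolai ∩ Pablo ∩ Rania: 12:00–12:30.
Elena ∩ Nikolai ∩ Pablo ∩ Rania ∩ Bob: (none).
Elena ∩ Nikolai ∩ Pablo ∩ Rania ∩ Bob ∩ Callum: (none).
Windows ≥ 30 min: (none).

none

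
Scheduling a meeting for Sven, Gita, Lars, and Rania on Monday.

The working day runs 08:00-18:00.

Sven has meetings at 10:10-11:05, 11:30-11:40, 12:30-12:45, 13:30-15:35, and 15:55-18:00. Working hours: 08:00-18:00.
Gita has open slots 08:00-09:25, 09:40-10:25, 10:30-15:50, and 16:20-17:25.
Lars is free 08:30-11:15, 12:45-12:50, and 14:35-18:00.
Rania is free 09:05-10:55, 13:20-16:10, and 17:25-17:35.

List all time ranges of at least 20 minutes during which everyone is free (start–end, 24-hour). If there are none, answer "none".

09:05–09:25, 09:40–10:10

Sven free within 08:00–18:00: 08:00–10:10, 11:05–11:30, 11:40–12:30, 12:45–13:30, 15:35–15:55.
Sven ∩ Gita: 08:00–09:25, 09:40–10:10, 11:05–11:30, 11:40–12:30, 12:45–13:30, 15:35–15:50.
Sven ∩ Gita ∩ Lars: 08:30–09:25, 09:40–10:10, 11:05–11:15, 12:45–12:50, 15:35–15:50.
Sven ∩ Gita ∩ Lars ∩ Rania: 09:05–09:25, 09:40–10:10, 15:35–15:50.
Windows ≥ 20 min: 09:05–09:25, 09:40–10:10.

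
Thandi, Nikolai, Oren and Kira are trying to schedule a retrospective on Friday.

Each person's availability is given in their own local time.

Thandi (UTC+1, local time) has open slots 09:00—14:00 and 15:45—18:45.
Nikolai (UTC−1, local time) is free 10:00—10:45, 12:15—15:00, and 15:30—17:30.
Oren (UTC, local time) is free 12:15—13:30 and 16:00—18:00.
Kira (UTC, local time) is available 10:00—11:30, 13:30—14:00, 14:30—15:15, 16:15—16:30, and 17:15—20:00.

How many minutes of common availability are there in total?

Thandi → UTC: 08:00–13:00, 14:45–17:45.
Nikolai → UTC: 11:00–11:45, 13:15–16:00, 16:30–18:30.
Oren → UTC: 12:15–13:30, 16:00–18:00.
Kira → UTC: 10:00–11:30, 13:30–14:00, 14:30–15:15, 16:15–16:30, 17:15–20:00.
Thandi ∩ Nikolai: 11:00–11:45, 14:45–16:00, 16:30–17:45.
Thandi ∩ Nikolai ∩ Oren: 16:30–17:45.
Thandi ∩ Nikolai ∩ Oren ∩ Kira: 17:15–17:45.
Total common minutes: 30.

30 minutes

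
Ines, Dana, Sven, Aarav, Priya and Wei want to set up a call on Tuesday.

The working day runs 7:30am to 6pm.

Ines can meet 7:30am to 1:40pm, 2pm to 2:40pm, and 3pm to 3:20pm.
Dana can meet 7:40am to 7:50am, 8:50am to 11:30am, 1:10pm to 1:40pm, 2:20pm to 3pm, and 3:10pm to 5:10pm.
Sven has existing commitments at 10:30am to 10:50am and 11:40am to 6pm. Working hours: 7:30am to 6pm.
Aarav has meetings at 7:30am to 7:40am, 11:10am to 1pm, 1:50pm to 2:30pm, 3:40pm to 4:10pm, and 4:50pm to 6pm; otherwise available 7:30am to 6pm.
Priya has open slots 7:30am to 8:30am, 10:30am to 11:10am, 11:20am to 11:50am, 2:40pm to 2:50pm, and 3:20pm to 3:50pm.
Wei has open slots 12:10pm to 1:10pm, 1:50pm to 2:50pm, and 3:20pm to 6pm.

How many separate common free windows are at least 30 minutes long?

0

Sven free within 07:30–18:00: 07:30–10:30, 10:50–11:40.
Aarav free within 07:30–18:00: 07:40–11:10, 13:00–13:50, 14:30–15:40, 16:10–16:50.
Ines ∩ Dana: 07:40–07:50, 08:50–11:30, 13:10–13:40, 14:20–14:40, 15:10–15:20.
Ines ∩ Dana ∩ Sven: 07:40–07:50, 08:50–10:30, 10:50–11:30.
Ines ∩ Dana ∩ Sven ∩ Aarav: 07:40–07:50, 08:50–10:30, 10:50–11:10.
Ines ∩ Dana ∩ Sven ∩ Aarav ∩ Priya: 07:40–07:50, 10:50–11:10.
Ines ∩ Dana ∩ Sven ∩ Aarav ∩ Priya ∩ Wei: (none).
Windows ≥ 30 min: (none).
That's 0 windows.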